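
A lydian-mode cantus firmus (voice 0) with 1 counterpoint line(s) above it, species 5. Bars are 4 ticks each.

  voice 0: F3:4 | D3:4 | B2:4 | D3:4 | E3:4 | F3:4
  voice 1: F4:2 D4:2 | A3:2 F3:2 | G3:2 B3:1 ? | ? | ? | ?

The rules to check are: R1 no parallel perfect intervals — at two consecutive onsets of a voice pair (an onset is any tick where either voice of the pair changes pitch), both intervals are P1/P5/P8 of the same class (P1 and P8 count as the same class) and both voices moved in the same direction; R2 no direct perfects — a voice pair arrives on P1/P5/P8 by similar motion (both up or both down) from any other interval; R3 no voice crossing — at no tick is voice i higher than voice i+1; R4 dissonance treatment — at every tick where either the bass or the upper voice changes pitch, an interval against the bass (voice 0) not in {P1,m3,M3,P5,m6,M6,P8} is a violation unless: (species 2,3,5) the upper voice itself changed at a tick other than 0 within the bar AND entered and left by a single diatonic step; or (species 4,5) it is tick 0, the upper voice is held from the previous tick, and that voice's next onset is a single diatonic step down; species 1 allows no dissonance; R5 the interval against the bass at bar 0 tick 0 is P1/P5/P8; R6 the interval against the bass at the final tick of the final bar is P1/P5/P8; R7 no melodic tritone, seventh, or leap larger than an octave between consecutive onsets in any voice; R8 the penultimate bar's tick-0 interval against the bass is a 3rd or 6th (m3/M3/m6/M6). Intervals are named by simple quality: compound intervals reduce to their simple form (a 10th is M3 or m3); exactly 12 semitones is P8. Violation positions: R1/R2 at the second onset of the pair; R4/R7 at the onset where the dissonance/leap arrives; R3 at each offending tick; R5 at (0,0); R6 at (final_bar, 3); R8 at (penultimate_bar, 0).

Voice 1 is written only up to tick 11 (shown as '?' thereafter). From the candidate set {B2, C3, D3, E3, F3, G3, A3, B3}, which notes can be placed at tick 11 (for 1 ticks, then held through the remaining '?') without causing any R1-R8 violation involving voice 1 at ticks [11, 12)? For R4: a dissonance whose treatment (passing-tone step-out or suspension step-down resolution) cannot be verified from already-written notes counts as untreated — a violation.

B2: legal
C3: violates R4,R7
D3: legal
E3: violates R4
F3: violates R4,R7
G3: legal
A3: violates R4
B3: legal

{B2, B3, D3, G3}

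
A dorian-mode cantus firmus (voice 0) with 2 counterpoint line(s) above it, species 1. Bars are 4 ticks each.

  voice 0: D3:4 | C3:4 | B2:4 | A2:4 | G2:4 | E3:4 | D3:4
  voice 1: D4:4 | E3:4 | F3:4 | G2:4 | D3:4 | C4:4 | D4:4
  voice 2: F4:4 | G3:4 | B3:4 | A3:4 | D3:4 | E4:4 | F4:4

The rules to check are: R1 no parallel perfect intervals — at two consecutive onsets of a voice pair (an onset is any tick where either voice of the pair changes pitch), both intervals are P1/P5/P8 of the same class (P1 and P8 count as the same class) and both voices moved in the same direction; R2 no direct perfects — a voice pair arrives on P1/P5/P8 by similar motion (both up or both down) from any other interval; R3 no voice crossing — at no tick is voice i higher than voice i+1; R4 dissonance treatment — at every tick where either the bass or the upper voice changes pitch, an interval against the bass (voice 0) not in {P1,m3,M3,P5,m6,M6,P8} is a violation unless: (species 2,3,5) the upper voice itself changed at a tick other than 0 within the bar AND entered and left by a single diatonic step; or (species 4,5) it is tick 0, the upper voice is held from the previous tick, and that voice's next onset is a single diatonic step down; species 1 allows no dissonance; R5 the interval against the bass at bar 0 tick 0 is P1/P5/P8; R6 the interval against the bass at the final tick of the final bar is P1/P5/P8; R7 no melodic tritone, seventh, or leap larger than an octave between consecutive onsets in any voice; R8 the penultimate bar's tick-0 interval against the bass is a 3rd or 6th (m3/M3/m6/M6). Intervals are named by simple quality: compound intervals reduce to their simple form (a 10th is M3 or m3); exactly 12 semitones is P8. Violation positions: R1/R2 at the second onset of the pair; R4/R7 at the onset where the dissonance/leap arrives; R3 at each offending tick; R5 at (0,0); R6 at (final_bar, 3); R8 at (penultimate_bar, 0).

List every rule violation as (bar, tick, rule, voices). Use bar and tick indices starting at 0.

bar 0: v0=D3 v1=D4 v2=F4 downbeat m3
bar 1: v0=C3 v1=E3 v2=G3 downbeat P5
bar 2: v0=B2 v1=F3 v2=B3 downbeat P8
bar 3: v0=A2 v1=G2 v2=A3 downbeat P8
bar 4: v0=G2 v1=D3 v2=D3 downbeat P5
bar 5: v0=E3 v1=C4 v2=E4 downbeat P8
bar 6: v0=D3 v1=D4 v2=F4 downbeat m3
  -> R5 @ bar 0 tick 0 v(0, 2): opens on m3
  -> R2 @ bar 1 tick 0 v(0, 2): D3/F4 m3 -> C3/G3 P5 similar
  -> R7 @ bar 1 tick 0 v(1,): D4->E3 leap 10st
  -> R7 @ bar 1 tick 0 v(2,): F4->G3 leap 10st
  -> R4 @ bar 2 tick 0 v(0, 1): B2/F3 TT untreated
  -> R1 @ bar 3 tick 0 v(0, 2): B2/B3 P8 -> A2/A3 P8 similar
  -> R3 @ bar 3 tick 0 v(0, 1): A2 above G2
  -> R4 @ bar 3 tick 0 v(0, 1): A2/G2 M2 untreated
  -> R7 @ bar 3 tick 0 v(1,): F3->G2 leap 10st
  -> R3 @ bar 3 tick 1 v(0, 1): A2 above G2
  -> R3 @ bar 3 tick 2 v(0, 1): A2 above G2
  -> R3 @ bar 3 tick 3 v(0, 1): A2 above G2
  -> R2 @ bar 4 tick 0 v(0, 2): A2/A3 P8 -> G2/D3 P5 similar
  -> R2 @ bar 5 tick 0 v(0, 2): G2/D3 P5 -> E3/E4 P8 similar
  -> R7 @ bar 5 tick 0 v(1,): D3->C4 leap 10st
  -> R7 @ bar 5 tick 0 v(2,): D3->E4 leap 14st
  -> R8 @ bar 5 tick 0 v(0, 2): penult P8 not 3rd/6th
  -> R6 @ bar 6 tick 3 v(0, 2): closes on m3

(0, 0, R5, (0, 2))
(1, 0, R2, (0, 2))
(1, 0, R7, (1,))
(1, 0, R7, (2,))
(2, 0, R4, (0, 1))
(3, 0, R1, (0, 2))
(3, 0, R3, (0, 1))
(3, 0, R4, (0, 1))
(3, 0, R7, (1,))
(3, 1, R3, (0, 1))
(3, 2, R3, (0, 1))
(3, 3, R3, (0, 1))
(4, 0, R2, (0, 2))
(5, 0, R2, (0, 2))
(5, 0, R7, (1,))
(5, 0, R7, (2,))
(5, 0, R8, (0, 2))
(6, 3, R6, (0, 2))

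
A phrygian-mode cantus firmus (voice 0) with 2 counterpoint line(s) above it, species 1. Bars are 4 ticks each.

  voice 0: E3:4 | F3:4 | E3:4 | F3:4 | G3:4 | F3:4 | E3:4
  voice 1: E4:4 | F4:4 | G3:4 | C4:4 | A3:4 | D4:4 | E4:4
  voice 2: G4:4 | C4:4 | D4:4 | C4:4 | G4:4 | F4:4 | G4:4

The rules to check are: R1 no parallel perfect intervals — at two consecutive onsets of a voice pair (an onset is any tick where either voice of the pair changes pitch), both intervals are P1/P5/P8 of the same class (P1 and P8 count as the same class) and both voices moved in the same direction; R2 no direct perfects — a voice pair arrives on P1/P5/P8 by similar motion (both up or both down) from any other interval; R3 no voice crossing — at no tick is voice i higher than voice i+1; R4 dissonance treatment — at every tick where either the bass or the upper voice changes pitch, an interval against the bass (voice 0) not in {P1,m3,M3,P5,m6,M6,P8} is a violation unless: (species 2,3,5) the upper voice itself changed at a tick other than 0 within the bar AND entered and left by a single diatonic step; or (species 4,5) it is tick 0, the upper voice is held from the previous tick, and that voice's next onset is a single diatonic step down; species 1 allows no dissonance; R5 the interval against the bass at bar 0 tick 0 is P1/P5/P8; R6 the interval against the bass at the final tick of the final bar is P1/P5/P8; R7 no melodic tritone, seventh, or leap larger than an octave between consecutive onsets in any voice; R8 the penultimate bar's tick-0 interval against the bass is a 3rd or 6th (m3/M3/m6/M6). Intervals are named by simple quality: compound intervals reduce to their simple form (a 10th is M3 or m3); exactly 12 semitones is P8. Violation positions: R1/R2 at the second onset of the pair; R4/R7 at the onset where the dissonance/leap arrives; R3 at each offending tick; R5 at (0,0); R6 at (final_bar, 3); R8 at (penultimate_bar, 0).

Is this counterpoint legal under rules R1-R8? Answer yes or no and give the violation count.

No (14 violations)

bar 0: v0=E3 v1=E4 v2=G4 (m3)
bar 1: v0=F3 v1=F4 v2=C4 (P5)
bar 2: v0=E3 v1=G3 v2=D4 (m7)
bar 3: v0=F3 v1=C4 v2=C4 (P5)
bar 4: v0=G3 v1=A3 v2=G4 (P8)
bar 5: v0=F3 v1=D4 v2=F4 (P8)
bar 6: v0=E3 v1=E4 v2=G4 (m3)
  R5 @ bar0.0: opens on m3
  R1 @ bar1.0: E3/E4 P8 -> F3/F4 P8 similar
  R3 @ bar1.0: F4 above C4
  R3 @ bar1.1: F4 above C4
  R3 @ bar1.2: F4 above C4
  R3 @ bar1.3: F4 above C4
  R4 @ bar2.0: E3/D4 m7 untreated
  R7 @ bar2.0: F4->G3 leap 10st
  R2 @ bar3.0: E3/G3 m3 -> F3/C4 P5 similar
  R2 @ bar4.0: F3/C4 P5 -> G3/G4 P8 similar
  R4 @ bar4.0: G3/A3 M2 untreated
  R1 @ bar5.0: G3/G4 P8 -> F3/F4 P8 similar
  R8 @ bar5.0: penult P8 not 3rd/6th
  R6 @ bar6.3: closes on m3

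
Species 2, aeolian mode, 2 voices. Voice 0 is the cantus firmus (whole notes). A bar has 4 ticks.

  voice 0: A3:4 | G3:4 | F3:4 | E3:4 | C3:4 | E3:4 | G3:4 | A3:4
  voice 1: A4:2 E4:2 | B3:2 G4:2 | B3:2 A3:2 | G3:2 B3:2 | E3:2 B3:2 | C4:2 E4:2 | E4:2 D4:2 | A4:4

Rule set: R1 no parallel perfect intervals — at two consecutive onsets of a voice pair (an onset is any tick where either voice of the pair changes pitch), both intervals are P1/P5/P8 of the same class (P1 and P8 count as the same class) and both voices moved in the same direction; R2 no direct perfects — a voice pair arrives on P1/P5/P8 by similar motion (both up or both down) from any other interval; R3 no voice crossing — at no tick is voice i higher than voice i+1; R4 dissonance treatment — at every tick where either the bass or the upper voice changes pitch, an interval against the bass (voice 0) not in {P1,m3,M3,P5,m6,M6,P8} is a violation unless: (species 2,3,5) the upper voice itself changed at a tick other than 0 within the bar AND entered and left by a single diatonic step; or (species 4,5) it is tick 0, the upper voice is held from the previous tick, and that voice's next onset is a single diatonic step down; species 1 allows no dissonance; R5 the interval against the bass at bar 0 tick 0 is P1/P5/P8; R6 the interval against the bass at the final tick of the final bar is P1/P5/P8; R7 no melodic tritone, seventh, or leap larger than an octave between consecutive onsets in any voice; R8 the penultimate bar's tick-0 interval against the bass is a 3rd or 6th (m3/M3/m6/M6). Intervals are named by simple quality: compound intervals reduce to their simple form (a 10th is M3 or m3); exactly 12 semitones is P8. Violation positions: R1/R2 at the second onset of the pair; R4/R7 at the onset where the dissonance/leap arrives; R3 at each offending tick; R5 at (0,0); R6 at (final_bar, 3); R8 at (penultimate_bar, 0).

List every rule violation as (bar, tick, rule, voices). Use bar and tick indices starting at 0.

(2, 0, R4, (0, 1))
(4, 2, R4, (0, 1))
(7, 0, R2, (0, 1))

bar 0: v0=A3 v1=A4 downbeat P8
bar 1: v0=G3 v1=B3 downbeat M3
bar 2: v0=F3 v1=B3 downbeat TT
bar 3: v0=E3 v1=G3 downbeat m3
bar 4: v0=C3 v1=E3 downbeat M3
bar 5: v0=E3 v1=C4 downbeat m6
bar 6: v0=G3 v1=E4 downbeat M6
bar 7: v0=A3 v1=A4 downbeat P8
  -> R4 @ bar 2 tick 0 v(0, 1): F3/B3 TT untreated
  -> R4 @ bar 4 tick 2 v(0, 1): C3/B3 M7 untreated
  -> R2 @ bar 7 tick 0 v(0, 1): G3/D4 P5 -> A3/A4 P8 similar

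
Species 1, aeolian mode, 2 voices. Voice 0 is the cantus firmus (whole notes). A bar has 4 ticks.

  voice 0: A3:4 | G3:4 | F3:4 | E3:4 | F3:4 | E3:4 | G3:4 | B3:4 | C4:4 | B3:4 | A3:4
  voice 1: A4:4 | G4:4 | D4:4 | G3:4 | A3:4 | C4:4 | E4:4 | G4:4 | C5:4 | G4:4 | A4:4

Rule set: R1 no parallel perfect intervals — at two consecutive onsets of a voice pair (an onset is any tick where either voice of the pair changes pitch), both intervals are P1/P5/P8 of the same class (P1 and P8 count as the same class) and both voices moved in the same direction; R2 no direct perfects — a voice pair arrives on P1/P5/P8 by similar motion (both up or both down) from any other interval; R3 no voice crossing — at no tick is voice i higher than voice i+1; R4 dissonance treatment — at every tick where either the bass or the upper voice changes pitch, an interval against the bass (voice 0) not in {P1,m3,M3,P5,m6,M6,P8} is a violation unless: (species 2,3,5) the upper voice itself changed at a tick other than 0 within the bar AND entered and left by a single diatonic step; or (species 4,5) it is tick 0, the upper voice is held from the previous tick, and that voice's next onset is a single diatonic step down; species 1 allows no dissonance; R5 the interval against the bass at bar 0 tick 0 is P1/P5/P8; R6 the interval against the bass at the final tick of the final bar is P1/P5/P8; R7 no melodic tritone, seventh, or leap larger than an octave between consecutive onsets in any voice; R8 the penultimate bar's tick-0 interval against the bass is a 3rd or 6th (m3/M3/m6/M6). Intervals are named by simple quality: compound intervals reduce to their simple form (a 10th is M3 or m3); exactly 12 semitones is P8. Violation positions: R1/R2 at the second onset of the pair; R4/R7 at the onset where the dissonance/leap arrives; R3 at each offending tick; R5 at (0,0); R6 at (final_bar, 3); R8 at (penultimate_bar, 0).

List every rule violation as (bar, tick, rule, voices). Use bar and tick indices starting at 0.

bar 0: v0=A3 v1=A4 downbeat P8
bar 1: v0=G3 v1=G4 downbeat P8
bar 2: v0=F3 v1=D4 downbeat M6
bar 3: v0=E3 v1=G3 downbeat m3
bar 4: v0=F3 v1=A3 downbeat M3
bar 5: v0=E3 v1=C4 downbeat m6
bar 6: v0=G3 v1=E4 downbeat M6
bar 7: v0=B3 v1=G4 downbeat m6
bar 8: v0=C4 v1=C5 downbeat P8
bar 9: v0=B3 v1=G4 downbeat m6
bar 10: v0=A3 v1=A4 downbeat P8
  -> R1 @ bar 1 tick 0 v(0, 1): A3/A4 P8 -> G3/G4 P8 similar
  -> R2 @ bar 8 tick 0 v(0, 1): B3/G4 m6 -> C4/C5 P8 similar

(1, 0, R1, (0, 1))
(8, 0, R2, (0, 1))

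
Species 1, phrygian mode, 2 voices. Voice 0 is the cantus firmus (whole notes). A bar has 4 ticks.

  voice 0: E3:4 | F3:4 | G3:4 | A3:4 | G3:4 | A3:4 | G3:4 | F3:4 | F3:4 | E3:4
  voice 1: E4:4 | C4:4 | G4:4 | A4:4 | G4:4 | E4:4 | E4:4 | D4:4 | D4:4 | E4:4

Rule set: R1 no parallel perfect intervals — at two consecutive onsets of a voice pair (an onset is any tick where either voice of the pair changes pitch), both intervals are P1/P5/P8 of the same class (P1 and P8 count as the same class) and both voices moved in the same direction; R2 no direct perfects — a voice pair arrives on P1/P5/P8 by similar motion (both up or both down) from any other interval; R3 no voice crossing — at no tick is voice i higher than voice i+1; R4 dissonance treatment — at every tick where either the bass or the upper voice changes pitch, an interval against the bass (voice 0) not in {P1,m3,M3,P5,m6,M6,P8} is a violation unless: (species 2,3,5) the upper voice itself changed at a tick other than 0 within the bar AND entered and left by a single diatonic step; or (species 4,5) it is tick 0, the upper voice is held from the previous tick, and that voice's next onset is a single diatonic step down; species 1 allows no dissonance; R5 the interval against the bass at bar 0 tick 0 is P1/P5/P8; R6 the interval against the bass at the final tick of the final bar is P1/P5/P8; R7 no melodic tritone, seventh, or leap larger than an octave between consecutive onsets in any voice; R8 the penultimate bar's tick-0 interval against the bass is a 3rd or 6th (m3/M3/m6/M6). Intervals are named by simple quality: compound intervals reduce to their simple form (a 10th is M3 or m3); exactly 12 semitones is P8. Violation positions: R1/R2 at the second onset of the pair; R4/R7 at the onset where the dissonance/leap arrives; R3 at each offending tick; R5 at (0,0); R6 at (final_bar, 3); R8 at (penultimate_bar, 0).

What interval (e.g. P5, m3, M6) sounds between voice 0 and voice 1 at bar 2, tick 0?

voice 0=G3 voice 1=G4 -> P8

P8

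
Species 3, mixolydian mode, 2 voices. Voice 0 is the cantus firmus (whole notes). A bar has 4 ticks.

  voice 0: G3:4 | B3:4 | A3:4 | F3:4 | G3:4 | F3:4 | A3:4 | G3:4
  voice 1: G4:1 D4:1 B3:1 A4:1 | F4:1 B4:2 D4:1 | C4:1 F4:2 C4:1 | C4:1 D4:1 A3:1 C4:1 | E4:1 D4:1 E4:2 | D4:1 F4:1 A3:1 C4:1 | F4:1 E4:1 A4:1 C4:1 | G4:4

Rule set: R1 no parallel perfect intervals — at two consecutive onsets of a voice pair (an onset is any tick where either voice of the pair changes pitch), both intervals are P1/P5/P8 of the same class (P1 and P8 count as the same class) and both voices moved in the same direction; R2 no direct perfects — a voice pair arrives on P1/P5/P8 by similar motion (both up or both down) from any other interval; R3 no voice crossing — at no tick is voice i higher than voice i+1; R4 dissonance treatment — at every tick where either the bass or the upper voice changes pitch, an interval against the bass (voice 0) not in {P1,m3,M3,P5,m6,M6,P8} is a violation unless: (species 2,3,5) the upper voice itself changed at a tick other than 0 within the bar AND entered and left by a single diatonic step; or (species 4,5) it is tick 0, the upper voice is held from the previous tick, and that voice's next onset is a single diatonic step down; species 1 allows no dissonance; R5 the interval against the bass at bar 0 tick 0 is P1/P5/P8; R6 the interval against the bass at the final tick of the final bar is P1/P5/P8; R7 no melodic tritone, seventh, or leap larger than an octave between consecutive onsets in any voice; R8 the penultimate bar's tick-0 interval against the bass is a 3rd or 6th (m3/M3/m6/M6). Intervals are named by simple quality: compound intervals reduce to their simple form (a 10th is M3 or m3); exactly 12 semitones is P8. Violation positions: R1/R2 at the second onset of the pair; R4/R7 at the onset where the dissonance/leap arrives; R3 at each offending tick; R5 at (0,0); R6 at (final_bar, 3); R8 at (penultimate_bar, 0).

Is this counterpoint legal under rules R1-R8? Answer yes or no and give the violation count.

No (4 violations)

bar 0: v0=G3 v1=G4 (P8)
bar 1: v0=B3 v1=F4 (TT)
bar 2: v0=A3 v1=C4 (m3)
bar 3: v0=F3 v1=C4 (P5)
bar 4: v0=G3 v1=E4 (M6)
bar 5: v0=F3 v1=D4 (M6)
bar 6: v0=A3 v1=F4 (m6)
bar 7: v0=G3 v1=G4 (P8)
  R4 @ bar0.3: G3/A4 M2 untreated
  R7 @ bar0.3: B3->A4 leap 10st
  R4 @ bar1.0: B3/F4 TT untreated
  R7 @ bar1.1: F4->B4 leap 6st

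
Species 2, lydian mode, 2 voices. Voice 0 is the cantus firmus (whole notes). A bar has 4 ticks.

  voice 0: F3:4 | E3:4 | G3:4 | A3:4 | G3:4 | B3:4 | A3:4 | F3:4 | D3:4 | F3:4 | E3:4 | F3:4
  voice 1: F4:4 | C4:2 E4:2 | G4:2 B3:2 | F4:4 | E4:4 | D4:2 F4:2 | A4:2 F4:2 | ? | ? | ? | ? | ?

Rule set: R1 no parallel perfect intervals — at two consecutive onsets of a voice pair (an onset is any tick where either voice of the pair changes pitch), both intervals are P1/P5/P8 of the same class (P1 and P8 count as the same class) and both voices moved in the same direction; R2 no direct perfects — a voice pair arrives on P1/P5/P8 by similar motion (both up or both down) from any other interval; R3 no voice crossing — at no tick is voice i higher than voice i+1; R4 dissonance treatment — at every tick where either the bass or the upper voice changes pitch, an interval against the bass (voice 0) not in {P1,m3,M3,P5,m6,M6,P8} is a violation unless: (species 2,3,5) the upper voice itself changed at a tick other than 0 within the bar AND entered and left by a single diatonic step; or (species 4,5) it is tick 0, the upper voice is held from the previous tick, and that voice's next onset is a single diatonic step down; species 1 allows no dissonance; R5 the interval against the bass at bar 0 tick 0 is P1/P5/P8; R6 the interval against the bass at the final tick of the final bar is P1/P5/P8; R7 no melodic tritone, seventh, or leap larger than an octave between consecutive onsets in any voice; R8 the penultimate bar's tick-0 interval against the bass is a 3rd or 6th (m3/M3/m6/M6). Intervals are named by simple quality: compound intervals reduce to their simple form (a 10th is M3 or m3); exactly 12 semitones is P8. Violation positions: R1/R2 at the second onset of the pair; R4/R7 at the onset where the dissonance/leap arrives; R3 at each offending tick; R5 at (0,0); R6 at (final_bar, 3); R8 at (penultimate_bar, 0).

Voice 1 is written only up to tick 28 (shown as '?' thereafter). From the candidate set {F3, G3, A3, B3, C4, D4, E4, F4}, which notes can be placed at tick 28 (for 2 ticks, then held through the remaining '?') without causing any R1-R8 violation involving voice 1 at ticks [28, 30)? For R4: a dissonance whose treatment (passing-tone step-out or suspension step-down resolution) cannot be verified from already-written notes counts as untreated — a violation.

{A3, D4, F4}

F3: violates R2
G3: violates R4,R7
A3: legal
B3: violates R4,R7
C4: violates R2
D4: legal
E4: violates R4
F4: legal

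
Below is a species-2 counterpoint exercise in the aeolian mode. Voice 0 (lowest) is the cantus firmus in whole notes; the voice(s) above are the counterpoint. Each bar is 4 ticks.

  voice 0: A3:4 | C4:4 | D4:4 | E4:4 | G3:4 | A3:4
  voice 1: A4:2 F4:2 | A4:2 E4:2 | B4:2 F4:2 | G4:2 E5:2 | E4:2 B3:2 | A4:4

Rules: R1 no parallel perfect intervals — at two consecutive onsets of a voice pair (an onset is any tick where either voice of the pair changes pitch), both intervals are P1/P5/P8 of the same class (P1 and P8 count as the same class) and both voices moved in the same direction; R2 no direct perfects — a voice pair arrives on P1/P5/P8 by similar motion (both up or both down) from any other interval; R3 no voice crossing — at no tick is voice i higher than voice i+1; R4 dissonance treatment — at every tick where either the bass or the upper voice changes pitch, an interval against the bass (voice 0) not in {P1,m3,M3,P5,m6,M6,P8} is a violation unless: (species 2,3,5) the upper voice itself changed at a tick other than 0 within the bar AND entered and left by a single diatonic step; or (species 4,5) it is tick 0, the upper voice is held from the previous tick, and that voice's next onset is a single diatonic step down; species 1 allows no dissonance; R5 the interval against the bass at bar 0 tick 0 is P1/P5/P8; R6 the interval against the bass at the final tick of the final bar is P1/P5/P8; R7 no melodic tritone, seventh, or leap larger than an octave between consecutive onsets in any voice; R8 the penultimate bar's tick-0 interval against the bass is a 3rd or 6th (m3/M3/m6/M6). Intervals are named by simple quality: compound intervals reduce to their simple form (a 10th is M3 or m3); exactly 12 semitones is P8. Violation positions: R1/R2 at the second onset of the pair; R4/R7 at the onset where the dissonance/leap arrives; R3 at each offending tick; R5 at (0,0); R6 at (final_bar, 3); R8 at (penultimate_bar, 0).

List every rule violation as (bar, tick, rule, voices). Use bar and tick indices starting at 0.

bar 0: v0=A3 v1=A4 downbeat P8
bar 1: v0=C4 v1=A4 downbeat M6
bar 2: v0=D4 v1=B4 downbeat M6
bar 3: v0=E4 v1=G4 downbeat m3
bar 4: v0=G3 v1=E4 downbeat M6
bar 5: v0=A3 v1=A4 downbeat P8
  -> R7 @ bar 2 tick 2 v(1,): B4->F4 leap 6st
  -> R2 @ bar 5 tick 0 v(0, 1): G3/B3 M3 -> A3/A4 P8 similar
  -> R7 @ bar 5 tick 0 v(1,): B3->A4 leap 10st

(2, 2, R7, (1,))
(5, 0, R2, (0, 1))
(5, 0, R7, (1,))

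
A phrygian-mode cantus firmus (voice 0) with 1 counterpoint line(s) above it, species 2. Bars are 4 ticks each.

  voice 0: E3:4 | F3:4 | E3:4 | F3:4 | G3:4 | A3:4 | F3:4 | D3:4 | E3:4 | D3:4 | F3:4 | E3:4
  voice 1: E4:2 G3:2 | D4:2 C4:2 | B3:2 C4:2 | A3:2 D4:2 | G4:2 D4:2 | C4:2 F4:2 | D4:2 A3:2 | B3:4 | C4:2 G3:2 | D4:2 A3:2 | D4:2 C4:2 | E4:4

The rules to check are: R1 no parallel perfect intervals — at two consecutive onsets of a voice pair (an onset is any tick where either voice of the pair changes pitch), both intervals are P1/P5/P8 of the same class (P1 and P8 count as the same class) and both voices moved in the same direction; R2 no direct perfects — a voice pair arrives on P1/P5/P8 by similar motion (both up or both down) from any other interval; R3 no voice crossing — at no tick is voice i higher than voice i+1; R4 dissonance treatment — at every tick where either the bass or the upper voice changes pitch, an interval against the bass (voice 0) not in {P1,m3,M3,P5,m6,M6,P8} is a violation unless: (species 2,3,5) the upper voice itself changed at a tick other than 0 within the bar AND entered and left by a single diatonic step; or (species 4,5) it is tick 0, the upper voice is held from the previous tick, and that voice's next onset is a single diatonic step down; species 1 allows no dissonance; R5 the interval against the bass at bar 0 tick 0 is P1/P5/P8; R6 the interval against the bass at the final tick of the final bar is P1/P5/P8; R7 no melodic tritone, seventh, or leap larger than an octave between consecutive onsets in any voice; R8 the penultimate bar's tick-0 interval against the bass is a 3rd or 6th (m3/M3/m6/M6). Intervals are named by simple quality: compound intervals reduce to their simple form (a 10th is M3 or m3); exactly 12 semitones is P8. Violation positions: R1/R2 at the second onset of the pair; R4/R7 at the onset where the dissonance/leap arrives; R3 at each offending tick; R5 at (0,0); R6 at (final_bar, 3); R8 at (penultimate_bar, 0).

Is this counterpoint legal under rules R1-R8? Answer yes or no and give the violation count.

bar 0: v0=E3 v1=E4 (P8)
bar 1: v0=F3 v1=D4 (M6)
bar 2: v0=E3 v1=B3 (P5)
bar 3: v0=F3 v1=A3 (M3)
bar 4: v0=G3 v1=G4 (P8)
bar 5: v0=A3 v1=C4 (m3)
bar 6: v0=F3 v1=D4 (M6)
bar 7: v0=D3 v1=B3 (M6)
bar 8: v0=E3 v1=C4 (m6)
bar 9: v0=D3 v1=D4 (P8)
bar 10: v0=F3 v1=D4 (M6)
bar 11: v0=E3 v1=E4 (P8)
  R1 @ bar2.0: F3/C4 P5 -> E3/B3 P5 similar
  R2 @ bar4.0: F3/D4 M6 -> G3/G4 P8 similar

No (2 violations)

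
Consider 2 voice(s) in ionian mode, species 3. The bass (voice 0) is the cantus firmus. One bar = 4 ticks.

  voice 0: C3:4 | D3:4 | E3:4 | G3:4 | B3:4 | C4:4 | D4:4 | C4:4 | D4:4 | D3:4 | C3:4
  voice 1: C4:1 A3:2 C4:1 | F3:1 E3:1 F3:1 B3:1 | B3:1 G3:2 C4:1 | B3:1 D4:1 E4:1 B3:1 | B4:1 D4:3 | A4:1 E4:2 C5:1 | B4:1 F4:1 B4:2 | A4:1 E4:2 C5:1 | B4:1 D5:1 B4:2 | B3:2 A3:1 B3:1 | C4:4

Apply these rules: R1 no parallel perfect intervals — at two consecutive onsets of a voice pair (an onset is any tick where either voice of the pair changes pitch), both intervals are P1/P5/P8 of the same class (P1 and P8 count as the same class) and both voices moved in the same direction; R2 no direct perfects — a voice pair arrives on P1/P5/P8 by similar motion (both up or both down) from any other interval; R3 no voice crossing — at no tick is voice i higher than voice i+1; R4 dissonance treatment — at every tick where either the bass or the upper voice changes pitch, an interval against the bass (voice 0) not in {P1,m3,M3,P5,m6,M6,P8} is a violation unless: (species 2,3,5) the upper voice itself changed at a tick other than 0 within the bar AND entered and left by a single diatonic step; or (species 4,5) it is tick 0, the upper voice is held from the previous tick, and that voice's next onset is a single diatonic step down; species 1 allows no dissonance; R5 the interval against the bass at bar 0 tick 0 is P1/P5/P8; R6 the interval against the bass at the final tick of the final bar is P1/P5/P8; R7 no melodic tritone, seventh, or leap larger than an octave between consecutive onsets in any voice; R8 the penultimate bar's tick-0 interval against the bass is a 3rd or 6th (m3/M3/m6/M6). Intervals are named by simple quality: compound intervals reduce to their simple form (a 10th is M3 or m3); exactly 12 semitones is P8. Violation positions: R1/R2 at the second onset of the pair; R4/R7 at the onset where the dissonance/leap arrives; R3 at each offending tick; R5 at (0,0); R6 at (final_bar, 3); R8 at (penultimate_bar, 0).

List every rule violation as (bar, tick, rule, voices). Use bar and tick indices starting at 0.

bar 0: v0=C3 v1=C4 downbeat P8
bar 1: v0=D3 v1=F3 downbeat m3
bar 2: v0=E3 v1=B3 downbeat P5
bar 3: v0=G3 v1=B3 downbeat M3
bar 4: v0=B3 v1=B4 downbeat P8
bar 5: v0=C4 v1=A4 downbeat M6
bar 6: v0=D4 v1=B4 downbeat M6
bar 7: v0=C4 v1=A4 downbeat M6
bar 8: v0=D4 v1=B4 downbeat M6
bar 9: v0=D3 v1=B3 downbeat M6
bar 10: v0=C3 v1=C4 downbeat P8
  -> R7 @ bar 1 tick 3 v(1,): F3->B3 leap 6st
  -> R2 @ bar 4 tick 0 v(0, 1): G3/B3 M3 -> B3/B4 P8 similar
  -> R7 @ bar 6 tick 1 v(1,): B4->F4 leap 6st
  -> R7 @ bar 6 tick 2 v(1,): F4->B4 leap 6st

(1, 3, R7, (1,))
(4, 0, R2, (0, 1))
(6, 1, R7, (1,))
(6, 2, R7, (1,))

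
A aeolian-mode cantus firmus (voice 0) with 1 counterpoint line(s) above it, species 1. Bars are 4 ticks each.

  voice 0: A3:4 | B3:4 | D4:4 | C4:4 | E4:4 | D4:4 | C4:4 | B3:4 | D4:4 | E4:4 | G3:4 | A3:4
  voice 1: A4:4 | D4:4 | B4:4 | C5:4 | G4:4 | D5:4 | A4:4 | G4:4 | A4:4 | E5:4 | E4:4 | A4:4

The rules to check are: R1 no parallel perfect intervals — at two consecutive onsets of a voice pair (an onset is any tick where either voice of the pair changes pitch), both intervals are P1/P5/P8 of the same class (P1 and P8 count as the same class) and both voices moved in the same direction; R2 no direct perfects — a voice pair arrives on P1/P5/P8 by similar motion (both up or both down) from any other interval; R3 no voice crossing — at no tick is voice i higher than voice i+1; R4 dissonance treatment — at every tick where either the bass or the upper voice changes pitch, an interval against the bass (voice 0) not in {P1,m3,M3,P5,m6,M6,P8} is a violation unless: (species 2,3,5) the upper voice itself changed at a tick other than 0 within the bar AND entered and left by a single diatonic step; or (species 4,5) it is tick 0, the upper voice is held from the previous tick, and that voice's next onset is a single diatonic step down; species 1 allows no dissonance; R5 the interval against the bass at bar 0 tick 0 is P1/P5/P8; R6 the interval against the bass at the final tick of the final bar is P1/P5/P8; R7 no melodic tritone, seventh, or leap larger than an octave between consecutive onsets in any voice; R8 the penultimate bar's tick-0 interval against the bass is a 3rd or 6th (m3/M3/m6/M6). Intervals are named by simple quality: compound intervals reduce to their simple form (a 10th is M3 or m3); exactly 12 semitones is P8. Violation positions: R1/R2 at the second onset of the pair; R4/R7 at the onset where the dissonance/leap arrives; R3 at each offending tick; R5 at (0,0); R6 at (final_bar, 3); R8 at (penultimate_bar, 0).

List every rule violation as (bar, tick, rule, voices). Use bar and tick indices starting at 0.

bar 0: v0=A3 v1=A4 downbeat P8
bar 1: v0=B3 v1=D4 downbeat m3
bar 2: v0=D4 v1=B4 downbeat M6
bar 3: v0=C4 v1=C5 downbeat P8
bar 4: v0=E4 v1=G4 downbeat m3
bar 5: v0=D4 v1=D5 downbeat P8
bar 6: v0=C4 v1=A4 downbeat M6
bar 7: v0=B3 v1=G4 downbeat m6
bar 8: v0=D4 v1=A4 downbeat P5
bar 9: v0=E4 v1=E5 downbeat P8
bar 10: v0=G3 v1=E4 downbeat M6
bar 11: v0=A3 v1=A4 downbeat P8
  -> R2 @ bar 8 tick 0 v(0, 1): B3/G4 m6 -> D4/A4 P5 similar
  -> R2 @ bar 9 tick 0 v(0, 1): D4/A4 P5 -> E4/E5 P8 similar
  -> R2 @ bar 11 tick 0 v(0, 1): G3/E4 M6 -> A3/A4 P8 similar

(8, 0, R2, (0, 1))
(9, 0, R2, (0, 1))
(11, 0, R2, (0, 1))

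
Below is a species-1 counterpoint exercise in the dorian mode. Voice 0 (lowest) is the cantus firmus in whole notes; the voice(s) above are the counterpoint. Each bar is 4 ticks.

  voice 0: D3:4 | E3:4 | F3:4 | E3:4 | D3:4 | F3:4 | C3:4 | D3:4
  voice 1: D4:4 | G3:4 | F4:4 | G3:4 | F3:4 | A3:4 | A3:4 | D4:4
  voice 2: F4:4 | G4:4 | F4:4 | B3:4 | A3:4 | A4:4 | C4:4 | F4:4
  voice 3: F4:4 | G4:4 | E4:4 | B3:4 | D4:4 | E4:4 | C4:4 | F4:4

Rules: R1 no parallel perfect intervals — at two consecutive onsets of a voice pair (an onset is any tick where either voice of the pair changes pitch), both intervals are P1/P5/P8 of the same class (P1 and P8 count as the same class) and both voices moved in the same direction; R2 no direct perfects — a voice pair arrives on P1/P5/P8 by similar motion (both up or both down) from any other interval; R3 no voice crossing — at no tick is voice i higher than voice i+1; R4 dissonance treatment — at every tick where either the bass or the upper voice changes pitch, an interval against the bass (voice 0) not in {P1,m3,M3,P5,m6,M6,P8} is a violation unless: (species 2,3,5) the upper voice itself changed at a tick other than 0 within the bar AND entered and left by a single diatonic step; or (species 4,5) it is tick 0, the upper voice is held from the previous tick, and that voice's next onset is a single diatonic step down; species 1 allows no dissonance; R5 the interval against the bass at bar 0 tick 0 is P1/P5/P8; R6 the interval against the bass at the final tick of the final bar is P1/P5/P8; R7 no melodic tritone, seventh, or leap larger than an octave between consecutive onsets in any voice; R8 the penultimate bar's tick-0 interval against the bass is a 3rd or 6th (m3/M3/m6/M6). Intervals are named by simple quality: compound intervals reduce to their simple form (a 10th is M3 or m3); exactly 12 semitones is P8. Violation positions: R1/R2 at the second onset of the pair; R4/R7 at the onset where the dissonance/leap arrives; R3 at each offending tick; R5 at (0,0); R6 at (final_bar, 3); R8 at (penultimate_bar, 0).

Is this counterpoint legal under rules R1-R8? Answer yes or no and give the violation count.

bar 0: v0=D3 v1=D4 v2=F4 v3=F4 (m3)
bar 1: v0=E3 v1=G3 v2=G4 v3=G4 (m3)
bar 2: v0=F3 v1=F4 v2=F4 v3=E4 (M7)
bar 3: v0=E3 v1=G3 v2=B3 v3=B3 (P5)
bar 4: v0=D3 v1=F3 v2=A3 v3=D4 (P8)
bar 5: v0=F3 v1=A3 v2=A4 v3=E4 (M7)
bar 6: v0=C3 v1=A3 v2=C4 v3=C4 (P8)
bar 7: v0=D3 v1=D4 v2=F4 v3=F4 (m3)
  R5 @ bar0.0: opens on m3
  R5 @ bar0.0: opens on m3
  R1 @ bar1.0: F4/F4 P1 -> G4/G4 P1 similar
  R2 @ bar2.0: E3/G3 m3 -> F3/F4 P8 similar
  R3 @ bar2.0: F4 above E4
  R4 @ bar2.0: F3/E4 M7 untreated
  R7 @ bar2.0: G3->F4 leap 10st
  R3 @ bar2.1: F4 above E4
  R3 @ bar2.2: F4 above E4
  R3 @ bar2.3: F4 above E4
  R2 @ bar3.0: F3/F4 P8 -> E3/B3 P5 similar
  R2 @ bar3.0: F3/E4 M7 -> E3/B3 P5 similar
  R2 @ bar3.0: F4/E4 m2 -> B3/B3 P1 similar
  R7 @ bar3.0: F4->G3 leap 10st
  R7 @ bar3.0: F4->B3 leap 6st
  R1 @ bar4.0: E3/B3 P5 -> D3/A3 P5 similar
  R2 @ bar5.0: F3/A3 M3 -> A3/A4 P8 similar
  R2 @ bar5.0: F3/D4 M6 -> A3/E4 P5 similar
  R3 @ bar5.0: A4 above E4
  R4 @ bar5.0: F3/E4 M7 untreated
  R3 @ bar5.1: A4 above E4
  R3 @ bar5.2: A4 above E4
  R3 @ bar5.3: A4 above E4
  R2 @ bar6.0: F3/A4 M3 -> C3/C4 P8 similar
  R2 @ bar6.0: F3/E4 M7 -> C3/C4 P8 similar
  R2 @ bar6.0: A4/E4 P4 -> C4/C4 P1 similar
  R8 @ bar6.0: penult P8 not 3rd/6th
  R8 @ bar6.0: penult P8 not 3rd/6th
  R1 @ bar7.0: C4/C4 P1 -> F4/F4 P1 similar
  R2 @ bar7.0: C3/A3 M6 -> D3/D4 P8 similar
  R6 @ bar7.3: closes on m3
  R6 @ bar7.3: closes on m3

No (32 violations)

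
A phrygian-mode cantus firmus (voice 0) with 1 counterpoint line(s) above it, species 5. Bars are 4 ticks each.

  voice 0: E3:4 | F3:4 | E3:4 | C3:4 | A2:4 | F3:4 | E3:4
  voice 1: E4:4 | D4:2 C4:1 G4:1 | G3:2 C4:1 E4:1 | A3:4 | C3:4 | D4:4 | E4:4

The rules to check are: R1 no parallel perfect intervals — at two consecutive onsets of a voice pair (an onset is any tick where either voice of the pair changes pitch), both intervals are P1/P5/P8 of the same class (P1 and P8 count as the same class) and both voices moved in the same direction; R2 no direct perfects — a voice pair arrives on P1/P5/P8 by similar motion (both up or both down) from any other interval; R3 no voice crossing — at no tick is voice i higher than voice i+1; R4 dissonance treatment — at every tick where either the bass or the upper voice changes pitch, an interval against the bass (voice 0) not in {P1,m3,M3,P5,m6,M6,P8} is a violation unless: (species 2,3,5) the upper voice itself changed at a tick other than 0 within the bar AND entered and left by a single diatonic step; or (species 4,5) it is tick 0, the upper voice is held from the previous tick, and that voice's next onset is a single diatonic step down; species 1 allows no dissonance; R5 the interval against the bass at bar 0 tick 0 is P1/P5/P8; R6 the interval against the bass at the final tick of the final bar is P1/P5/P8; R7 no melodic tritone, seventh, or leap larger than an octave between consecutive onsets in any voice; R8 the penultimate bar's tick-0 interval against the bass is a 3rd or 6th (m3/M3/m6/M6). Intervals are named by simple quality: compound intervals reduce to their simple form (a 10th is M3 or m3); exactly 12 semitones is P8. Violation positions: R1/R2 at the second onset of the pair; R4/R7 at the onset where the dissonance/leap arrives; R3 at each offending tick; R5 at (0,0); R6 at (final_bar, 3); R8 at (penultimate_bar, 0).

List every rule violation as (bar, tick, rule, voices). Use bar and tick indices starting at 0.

(1, 3, R4, (0, 1))
(5, 0, R7, (1,))

bar 0: v0=E3 v1=E4 downbeat P8
bar 1: v0=F3 v1=D4 downbeat M6
bar 2: v0=E3 v1=G3 downbeat m3
bar 3: v0=C3 v1=A3 downbeat M6
bar 4: v0=A2 v1=C3 downbeat m3
bar 5: v0=F3 v1=D4 downbeat M6
bar 6: v0=E3 v1=E4 downbeat P8
  -> R4 @ bar 1 tick 3 v(0, 1): F3/G4 M2 untreated
  -> R7 @ bar 5 tick 0 v(1,): C3->D4 leap 14st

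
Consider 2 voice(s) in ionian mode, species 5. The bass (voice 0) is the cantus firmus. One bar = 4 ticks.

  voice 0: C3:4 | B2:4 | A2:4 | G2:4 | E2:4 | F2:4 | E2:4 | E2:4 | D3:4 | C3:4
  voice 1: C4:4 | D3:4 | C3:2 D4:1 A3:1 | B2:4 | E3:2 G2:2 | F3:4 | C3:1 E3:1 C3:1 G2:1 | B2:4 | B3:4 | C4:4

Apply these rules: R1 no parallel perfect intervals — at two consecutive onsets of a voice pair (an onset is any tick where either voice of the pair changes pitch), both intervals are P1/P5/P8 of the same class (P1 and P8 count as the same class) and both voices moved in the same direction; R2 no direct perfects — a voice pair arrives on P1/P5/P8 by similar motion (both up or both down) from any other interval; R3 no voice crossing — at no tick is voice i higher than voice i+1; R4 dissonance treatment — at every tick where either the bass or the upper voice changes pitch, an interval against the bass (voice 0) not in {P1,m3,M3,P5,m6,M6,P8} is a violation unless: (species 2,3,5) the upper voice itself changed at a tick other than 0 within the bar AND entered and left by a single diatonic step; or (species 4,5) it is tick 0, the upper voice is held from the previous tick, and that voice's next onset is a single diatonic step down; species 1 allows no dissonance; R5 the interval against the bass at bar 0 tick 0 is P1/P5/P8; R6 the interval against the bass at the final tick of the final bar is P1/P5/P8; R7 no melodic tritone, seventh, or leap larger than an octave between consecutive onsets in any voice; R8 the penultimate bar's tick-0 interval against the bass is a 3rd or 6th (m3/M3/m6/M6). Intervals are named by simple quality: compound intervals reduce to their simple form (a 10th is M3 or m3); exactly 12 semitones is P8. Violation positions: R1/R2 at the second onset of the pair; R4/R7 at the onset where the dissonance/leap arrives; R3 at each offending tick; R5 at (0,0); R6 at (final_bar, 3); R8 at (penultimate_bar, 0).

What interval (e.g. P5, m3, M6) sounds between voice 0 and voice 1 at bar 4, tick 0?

voice 0=E2 voice 1=E3 -> P8

P8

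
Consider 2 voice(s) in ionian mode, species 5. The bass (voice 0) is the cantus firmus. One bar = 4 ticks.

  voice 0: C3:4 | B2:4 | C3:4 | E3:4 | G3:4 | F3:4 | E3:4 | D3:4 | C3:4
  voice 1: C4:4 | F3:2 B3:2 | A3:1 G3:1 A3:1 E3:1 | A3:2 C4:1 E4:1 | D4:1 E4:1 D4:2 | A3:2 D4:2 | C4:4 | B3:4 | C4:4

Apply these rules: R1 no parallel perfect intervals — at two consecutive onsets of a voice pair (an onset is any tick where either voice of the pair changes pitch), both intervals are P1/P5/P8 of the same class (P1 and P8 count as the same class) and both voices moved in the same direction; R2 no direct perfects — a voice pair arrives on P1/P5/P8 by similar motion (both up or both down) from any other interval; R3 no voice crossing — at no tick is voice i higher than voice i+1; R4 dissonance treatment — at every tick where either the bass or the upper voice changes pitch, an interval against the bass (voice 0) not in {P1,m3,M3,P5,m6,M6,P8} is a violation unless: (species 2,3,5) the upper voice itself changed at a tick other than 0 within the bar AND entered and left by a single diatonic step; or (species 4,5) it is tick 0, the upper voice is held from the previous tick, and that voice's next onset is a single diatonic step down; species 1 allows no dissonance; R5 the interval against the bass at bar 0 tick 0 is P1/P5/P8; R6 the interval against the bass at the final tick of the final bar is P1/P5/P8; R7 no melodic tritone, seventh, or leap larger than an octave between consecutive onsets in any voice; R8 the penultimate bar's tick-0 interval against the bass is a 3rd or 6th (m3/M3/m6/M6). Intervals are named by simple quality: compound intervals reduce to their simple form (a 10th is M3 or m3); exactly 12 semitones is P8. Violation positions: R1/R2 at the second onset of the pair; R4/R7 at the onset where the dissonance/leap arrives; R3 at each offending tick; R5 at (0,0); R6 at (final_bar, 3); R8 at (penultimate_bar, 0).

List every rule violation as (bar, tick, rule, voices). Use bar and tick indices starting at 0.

bar 0: v0=C3 v1=C4 downbeat P8
bar 1: v0=B2 v1=F3 downbeat TT
bar 2: v0=C3 v1=A3 downbeat M6
bar 3: v0=E3 v1=A3 downbeat P4
bar 4: v0=G3 v1=D4 downbeat P5
bar 5: v0=F3 v1=A3 downbeat M3
bar 6: v0=E3 v1=C4 downbeat m6
bar 7: v0=D3 v1=B3 downbeat M6
bar 8: v0=C3 v1=C4 downbeat P8
  -> R4 @ bar 1 tick 0 v(0, 1): B2/F3 TT untreated
  -> R7 @ bar 1 tick 2 v(1,): F3->B3 leap 6st
  -> R4 @ bar 3 tick 0 v(0, 1): E3/A3 P4 untreated

(1, 0, R4, (0, 1))
(1, 2, R7, (1,))
(3, 0, R4, (0, 1))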